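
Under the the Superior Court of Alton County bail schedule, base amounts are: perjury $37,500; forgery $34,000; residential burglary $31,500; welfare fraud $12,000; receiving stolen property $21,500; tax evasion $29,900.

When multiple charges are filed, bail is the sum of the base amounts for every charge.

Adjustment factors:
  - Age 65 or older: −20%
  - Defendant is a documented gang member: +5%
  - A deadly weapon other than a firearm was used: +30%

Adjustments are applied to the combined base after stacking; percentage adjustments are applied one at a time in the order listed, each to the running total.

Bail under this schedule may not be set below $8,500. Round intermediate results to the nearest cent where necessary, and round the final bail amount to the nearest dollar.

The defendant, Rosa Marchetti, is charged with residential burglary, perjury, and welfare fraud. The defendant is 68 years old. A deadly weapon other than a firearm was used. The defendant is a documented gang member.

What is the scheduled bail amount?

Base amounts from the schedule: residential burglary $31,500; perjury $37,500; welfare fraud $12,000.
Stacking rule: sum of all bases. $31,500 + $37,500 + $12,000 = $81,000.
Age 65 or older (−20%): $81,000 × 0.8 = $64,800.
Defendant is a documented gang member (+5%): $64,800 × 1.05 = $68,040.
A deadly weapon other than a firearm was used (+30%): $68,040 × 1.3 = $88,452.
$88,452 is at or above the $8,500 minimum.

$88,452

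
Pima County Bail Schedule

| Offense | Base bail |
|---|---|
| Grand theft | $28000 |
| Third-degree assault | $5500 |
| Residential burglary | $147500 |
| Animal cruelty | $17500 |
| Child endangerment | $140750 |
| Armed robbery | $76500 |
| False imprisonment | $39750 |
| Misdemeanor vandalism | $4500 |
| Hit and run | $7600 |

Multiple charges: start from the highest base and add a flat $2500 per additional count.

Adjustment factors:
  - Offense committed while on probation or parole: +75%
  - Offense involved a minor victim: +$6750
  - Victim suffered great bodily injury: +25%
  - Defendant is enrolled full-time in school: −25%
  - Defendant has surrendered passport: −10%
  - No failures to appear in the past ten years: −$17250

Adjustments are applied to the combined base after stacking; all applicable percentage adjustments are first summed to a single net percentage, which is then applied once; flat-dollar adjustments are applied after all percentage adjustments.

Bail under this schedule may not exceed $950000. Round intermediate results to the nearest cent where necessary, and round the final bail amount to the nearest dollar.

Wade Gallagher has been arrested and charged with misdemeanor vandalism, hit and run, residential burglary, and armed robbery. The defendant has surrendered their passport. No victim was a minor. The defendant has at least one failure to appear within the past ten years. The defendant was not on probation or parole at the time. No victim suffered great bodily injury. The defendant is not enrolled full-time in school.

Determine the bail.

Base amounts from the schedule: misdemeanor vandalism $4500; hit and run $7600; residential burglary $147500; armed robbery $76500.
Stacking rule: highest base plus $2500 per additional charge. Highest is residential burglary at $147500; 3 additional charges → +$7500. Combined base = $155000.
Defendant has surrendered passport (−10%): $155000 × 0.9 = $139500.
$139500 is within the $950000 maximum.

$139500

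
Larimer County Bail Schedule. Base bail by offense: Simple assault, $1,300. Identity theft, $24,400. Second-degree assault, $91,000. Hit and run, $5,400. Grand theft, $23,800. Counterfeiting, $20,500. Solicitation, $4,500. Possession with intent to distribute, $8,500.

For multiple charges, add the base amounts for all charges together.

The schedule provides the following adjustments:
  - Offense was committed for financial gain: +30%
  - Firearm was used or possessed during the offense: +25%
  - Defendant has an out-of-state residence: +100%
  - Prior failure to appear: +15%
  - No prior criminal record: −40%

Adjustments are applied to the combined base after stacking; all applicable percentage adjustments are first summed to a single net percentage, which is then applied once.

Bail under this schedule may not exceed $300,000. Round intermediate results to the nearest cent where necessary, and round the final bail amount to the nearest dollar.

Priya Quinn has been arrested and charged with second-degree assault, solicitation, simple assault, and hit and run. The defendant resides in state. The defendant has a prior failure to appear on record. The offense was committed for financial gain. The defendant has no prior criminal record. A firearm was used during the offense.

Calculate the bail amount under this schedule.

$132,860

Base amounts from the schedule: second-degree assault $91,000; solicitation $4,500; simple assault $1,300; hit and run $5,400.
Stacking rule: sum of all bases. $91,000 + $4,500 + $1,300 + $5,400 = $102,200.
Net percentage adjustment: +30% +25% +15% −40% = +30%. $102,200 × 1.3 = $132,860.
$132,860 is within the $300,000 maximum.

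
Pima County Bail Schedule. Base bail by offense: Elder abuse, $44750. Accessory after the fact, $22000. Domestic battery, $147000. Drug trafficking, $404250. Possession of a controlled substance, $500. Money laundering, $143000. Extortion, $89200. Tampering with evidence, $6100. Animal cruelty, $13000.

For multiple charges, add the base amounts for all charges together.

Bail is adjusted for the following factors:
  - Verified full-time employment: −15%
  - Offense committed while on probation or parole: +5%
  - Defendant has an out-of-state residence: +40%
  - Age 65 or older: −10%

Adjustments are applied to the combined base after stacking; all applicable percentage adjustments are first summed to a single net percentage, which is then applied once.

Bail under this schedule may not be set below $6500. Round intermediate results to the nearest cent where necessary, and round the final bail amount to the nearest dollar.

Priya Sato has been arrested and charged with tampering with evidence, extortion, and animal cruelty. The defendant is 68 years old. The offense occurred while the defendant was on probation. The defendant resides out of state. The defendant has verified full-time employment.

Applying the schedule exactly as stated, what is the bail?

Base amounts from the schedule: tampering with evidence $6100; extortion $89200; animal cruelty $13000.
Stacking rule: sum of all bases. $6100 + $89200 + $13000 = $108300.
Net percentage adjustment: −15% +5% +40% −10% = +20%. $108300 × 1.2 = $129960.
$129960 is at or above the $6500 minimum.

$129960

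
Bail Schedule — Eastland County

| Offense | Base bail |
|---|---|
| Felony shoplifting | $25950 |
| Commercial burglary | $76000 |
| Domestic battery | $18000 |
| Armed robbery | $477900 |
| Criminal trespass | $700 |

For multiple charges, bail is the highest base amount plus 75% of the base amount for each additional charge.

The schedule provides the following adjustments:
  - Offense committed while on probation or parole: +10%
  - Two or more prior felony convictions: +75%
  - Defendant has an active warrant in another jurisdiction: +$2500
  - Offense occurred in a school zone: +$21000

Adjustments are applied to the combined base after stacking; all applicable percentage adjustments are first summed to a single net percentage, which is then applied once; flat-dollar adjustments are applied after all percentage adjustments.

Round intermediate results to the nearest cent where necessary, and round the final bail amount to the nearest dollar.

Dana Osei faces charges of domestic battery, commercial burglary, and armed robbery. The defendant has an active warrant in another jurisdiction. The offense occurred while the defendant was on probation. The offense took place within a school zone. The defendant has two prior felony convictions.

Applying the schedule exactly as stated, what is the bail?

Base amounts from the schedule: domestic battery $18000; commercial burglary $76000; armed robbery $477900.
Stacking rule: highest base plus 75% of each additional charge. Highest is armed robbery at $477900. Additional: $18000 × 75% = $13500; $76000 × 75% = $57000. Combined base = $477900 + $70500 = $548400.
Net percentage adjustment: +10% +75% = +85%. $548400 × 1.85 = $1014540.
Defendant has an active warrant in another jurisdiction (+$2500 flat): $1014540 + $2500 = $1017040.
Offense occurred in a school zone (+$21000 flat): $1017040 + $21000 = $1038040.

$1038040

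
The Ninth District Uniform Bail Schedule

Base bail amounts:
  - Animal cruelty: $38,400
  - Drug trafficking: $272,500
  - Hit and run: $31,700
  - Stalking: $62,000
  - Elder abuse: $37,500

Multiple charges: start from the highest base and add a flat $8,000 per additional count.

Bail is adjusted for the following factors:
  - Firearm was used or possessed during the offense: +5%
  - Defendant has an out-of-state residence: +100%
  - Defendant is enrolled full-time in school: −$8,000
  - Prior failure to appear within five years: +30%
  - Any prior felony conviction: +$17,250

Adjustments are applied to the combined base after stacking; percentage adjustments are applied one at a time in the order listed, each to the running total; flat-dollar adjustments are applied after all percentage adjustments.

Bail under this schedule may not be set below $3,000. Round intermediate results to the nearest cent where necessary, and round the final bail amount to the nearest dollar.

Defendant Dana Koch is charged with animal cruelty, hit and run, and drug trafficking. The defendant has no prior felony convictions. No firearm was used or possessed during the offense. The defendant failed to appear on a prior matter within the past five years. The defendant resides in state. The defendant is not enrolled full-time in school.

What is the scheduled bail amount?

$375,050

Base amounts from the schedule: animal cruelty $38,400; hit and run $31,700; drug trafficking $272,500.
Stacking rule: highest base plus $8,000 per additional charge. Highest is drug trafficking at $272,500; 2 additional charges → +$16,000. Combined base = $288,500.
Prior failure to appear within five years (+30%): $288,500 × 1.3 = $375,050.
$375,050 is at or above the $3,000 minimum.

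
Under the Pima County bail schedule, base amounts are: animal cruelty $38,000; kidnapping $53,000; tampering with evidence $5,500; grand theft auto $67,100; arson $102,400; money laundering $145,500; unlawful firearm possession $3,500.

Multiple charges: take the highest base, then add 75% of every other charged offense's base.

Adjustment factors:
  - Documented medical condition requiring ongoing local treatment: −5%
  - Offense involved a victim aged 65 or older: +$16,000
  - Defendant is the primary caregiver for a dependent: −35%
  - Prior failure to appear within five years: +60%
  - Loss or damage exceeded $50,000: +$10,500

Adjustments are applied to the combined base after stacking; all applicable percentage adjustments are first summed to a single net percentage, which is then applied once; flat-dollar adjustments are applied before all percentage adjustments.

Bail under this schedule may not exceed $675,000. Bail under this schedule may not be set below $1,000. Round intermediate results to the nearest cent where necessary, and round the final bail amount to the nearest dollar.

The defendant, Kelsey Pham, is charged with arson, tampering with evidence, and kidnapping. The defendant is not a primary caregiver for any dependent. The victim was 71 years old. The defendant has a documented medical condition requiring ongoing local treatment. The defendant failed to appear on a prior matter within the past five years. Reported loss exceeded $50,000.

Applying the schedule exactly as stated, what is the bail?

$267,801

Base amounts from the schedule: arson $102,400; tampering with evidence $5,500; kidnapping $53,000.
Stacking rule: highest base plus 75% of each additional charge. Highest is arson at $102,400. Additional: $5,500 × 75% = $4,125; $53,000 × 75% = $39,750. Combined base = $102,400 + $43,875 = $146,275.
Offense involved a victim aged 65 or older (+$16,000 flat): $146,275 + $16,000 = $162,275.
Loss or damage exceeded $50,000 (+$10,500 flat): $162,275 + $10,500 = $172,775.
Net percentage adjustment: −5% +60% = +55%. $172,775 × 1.55 = $267,801.25.
$267,801.25 is within the $675,000 maximum.
$267,801.25 is at or above the $1,000 minimum.
Rounded to the nearest dollar: $267,801.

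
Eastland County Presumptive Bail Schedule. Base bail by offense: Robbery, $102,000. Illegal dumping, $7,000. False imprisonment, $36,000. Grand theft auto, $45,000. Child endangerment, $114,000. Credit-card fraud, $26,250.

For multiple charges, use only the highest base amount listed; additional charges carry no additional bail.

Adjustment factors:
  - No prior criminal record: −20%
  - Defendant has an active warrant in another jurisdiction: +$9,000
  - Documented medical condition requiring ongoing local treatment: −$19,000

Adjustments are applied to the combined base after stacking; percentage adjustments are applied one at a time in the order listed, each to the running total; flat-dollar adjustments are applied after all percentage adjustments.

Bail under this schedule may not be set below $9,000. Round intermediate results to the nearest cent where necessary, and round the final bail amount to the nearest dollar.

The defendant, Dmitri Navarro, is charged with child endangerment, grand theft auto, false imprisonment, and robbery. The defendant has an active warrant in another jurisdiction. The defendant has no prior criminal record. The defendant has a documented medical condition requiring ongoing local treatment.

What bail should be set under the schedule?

$81,200

Base amounts from the schedule: child endangerment $114,000; grand theft auto $45,000; false imprisonment $36,000; robbery $102,000.
Stacking rule: use the highest base only. Highest is child endangerment at $114,000. Combined base = $114,000.
No prior criminal record (−20%): $114,000 × 0.8 = $91,200.
Defendant has an active warrant in another jurisdiction (+$9,000 flat): $91,200 + $9,000 = $100,200.
Documented medical condition requiring ongoing local treatment (−$19,000 flat): $100,200 − $19,000 = $81,200.
$81,200 is at or above the $9,000 minimum.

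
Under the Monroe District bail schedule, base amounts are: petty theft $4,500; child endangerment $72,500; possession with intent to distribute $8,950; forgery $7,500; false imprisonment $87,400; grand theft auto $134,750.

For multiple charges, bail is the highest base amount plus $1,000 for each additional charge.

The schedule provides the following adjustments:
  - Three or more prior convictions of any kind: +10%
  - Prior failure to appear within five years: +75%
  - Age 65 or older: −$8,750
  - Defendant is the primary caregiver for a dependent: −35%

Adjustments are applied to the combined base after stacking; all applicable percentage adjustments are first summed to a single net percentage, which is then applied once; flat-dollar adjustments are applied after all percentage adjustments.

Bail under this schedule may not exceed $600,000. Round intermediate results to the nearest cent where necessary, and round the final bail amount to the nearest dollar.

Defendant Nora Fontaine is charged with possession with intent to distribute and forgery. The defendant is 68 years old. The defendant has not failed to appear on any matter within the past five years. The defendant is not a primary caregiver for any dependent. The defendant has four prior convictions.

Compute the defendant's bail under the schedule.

$2,195

Base amounts from the schedule: possession with intent to distribute $8,950; forgery $7,500.
Stacking rule: highest base plus $1,000 per additional charge. Highest is possession with intent to distribute at $8,950; 1 additional charge → +$1,000. Combined base = $9,950.
Three or more prior convictions of any kind (+10%): $9,950 × 1.1 = $10,945.
Age 65 or older (−$8,750 flat): $10,945 − $8,750 = $2,195.
$2,195 is within the $600,000 maximum.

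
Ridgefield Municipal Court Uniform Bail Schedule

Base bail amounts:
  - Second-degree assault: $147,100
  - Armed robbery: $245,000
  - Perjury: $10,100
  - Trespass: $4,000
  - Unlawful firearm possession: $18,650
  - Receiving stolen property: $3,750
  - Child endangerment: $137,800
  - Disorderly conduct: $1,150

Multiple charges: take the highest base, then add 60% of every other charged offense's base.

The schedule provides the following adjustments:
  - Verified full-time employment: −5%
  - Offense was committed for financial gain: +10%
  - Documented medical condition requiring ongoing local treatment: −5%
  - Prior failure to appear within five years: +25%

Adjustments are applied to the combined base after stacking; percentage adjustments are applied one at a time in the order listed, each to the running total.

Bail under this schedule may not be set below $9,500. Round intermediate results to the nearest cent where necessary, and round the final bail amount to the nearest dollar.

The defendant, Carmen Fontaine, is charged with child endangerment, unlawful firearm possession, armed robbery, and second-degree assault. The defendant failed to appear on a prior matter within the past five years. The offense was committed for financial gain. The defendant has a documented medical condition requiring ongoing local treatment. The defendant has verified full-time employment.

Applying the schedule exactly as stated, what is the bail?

$530,042

Base amounts from the schedule: child endangerment $137,800; unlawful firearm possession $18,650; armed robbery $245,000; second-degree assault $147,100.
Stacking rule: highest base plus 60% of each additional charge. Highest is armed robbery at $245,000. Additional: $137,800 × 60% = $82,680; $18,650 × 60% = $11,190; $147,100 × 60% = $88,260. Combined base = $245,000 + $182,130 = $427,130.
Verified full-time employment (−5%): $427,130 × 0.95 = $405,773.50.
Offense was committed for financial gain (+10%): $405,773.50 × 1.1 = $446,350.85.
Documented medical condition requiring ongoing local treatment (−5%): $446,350.85 × 0.95 = $424,033.31.
Prior failure to appear within five years (+25%): $424,033.31 × 1.25 = $530,041.64.
$530,041.64 is at or above the $9,500 minimum.
Rounded to the nearest dollar: $530,042.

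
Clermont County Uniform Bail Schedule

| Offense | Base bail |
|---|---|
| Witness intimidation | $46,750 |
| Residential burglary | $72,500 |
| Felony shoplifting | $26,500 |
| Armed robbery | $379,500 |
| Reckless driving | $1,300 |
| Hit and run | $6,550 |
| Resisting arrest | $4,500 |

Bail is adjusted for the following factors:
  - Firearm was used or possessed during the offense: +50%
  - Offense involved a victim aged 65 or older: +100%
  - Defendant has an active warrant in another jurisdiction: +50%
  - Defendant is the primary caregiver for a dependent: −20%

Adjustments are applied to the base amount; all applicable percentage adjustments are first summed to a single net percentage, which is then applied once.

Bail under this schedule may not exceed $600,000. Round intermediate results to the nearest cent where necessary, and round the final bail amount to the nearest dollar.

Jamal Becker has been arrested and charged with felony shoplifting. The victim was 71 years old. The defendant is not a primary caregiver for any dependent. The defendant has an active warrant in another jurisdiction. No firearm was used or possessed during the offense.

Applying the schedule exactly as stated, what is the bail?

Base amounts from the schedule: felony shoplifting $26,500.
Single charge. Combined base = $26,500.
Net percentage adjustment: +100% +50% = +150%. $26,500 × 2.5 = $66,250.
$66,250 is within the $600,000 maximum.

$66,250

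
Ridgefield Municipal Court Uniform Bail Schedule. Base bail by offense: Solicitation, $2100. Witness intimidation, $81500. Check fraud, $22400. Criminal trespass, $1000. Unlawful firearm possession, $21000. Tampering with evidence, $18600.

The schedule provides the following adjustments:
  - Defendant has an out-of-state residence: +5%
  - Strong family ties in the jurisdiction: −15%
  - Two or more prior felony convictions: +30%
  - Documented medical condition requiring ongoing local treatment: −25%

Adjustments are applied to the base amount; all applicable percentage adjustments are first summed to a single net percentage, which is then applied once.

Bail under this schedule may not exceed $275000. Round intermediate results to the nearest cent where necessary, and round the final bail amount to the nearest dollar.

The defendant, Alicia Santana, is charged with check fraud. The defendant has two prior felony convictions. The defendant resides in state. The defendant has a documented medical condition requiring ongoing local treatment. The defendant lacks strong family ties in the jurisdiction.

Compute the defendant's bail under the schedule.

$23520

Base amounts from the schedule: check fraud $22400.
Single charge. Combined base = $22400.
Net percentage adjustment: +30% −25% = +5%. $22400 × 1.05 = $23520.
$23520 is within the $275000 maximum.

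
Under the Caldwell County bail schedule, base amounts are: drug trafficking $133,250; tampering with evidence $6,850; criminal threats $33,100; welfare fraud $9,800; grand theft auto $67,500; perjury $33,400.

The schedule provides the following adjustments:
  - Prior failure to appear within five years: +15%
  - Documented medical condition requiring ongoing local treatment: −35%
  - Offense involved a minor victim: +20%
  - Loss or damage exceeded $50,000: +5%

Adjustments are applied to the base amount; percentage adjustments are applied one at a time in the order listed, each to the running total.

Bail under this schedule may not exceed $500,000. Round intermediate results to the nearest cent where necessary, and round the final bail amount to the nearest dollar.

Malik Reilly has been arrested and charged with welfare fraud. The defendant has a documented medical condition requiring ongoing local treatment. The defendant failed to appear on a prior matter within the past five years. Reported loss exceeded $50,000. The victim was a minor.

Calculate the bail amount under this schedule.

$9,230

Base amounts from the schedule: welfare fraud $9,800.
Single charge. Combined base = $9,800.
Prior failure to appear within five years (+15%): $9,800 × 1.15 = $11,270.
Documented medical condition requiring ongoing local treatment (−35%): $11,270 × 0.65 = $7,325.50.
Offense involved a minor victim (+20%): $7,325.50 × 1.2 = $8,790.60.
Loss or damage exceeded $50,000 (+5%): $8,790.60 × 1.05 = $9,230.13.
$9,230.13 is within the $500,000 maximum.
Rounded to the nearest dollar: $9,230.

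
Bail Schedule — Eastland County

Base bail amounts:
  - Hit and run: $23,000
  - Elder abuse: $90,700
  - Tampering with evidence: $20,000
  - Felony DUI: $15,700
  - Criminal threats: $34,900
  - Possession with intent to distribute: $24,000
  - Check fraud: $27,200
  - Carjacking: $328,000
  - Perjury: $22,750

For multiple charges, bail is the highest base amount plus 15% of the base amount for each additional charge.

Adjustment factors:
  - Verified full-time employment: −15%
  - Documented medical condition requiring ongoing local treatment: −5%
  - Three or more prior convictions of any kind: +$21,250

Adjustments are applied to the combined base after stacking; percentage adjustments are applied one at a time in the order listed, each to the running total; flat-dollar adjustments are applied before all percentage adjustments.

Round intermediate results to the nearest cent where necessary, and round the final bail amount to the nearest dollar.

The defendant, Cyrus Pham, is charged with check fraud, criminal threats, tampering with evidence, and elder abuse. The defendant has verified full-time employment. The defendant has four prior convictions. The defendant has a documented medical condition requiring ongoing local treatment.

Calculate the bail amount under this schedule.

Base amounts from the schedule: check fraud $27,200; criminal threats $34,900; tampering with evidence $20,000; elder abuse $90,700.
Stacking rule: highest base plus 15% of each additional charge. Highest is elder abuse at $90,700. Additional: $27,200 × 15% = $4,080; $34,900 × 15% = $5,235; $20,000 × 15% = $3,000. Combined base = $90,700 + $12,315 = $103,015.
Three or more prior convictions of any kind (+$21,250 flat): $103,015 + $21,250 = $124,265.
Verified full-time employment (−15%): $124,265 × 0.85 = $105,625.25.
Documented medical condition requiring ongoing local treatment (−5%): $105,625.25 × 0.95 = $100,343.99.
Rounded to the nearest dollar: $100,344.

$100,344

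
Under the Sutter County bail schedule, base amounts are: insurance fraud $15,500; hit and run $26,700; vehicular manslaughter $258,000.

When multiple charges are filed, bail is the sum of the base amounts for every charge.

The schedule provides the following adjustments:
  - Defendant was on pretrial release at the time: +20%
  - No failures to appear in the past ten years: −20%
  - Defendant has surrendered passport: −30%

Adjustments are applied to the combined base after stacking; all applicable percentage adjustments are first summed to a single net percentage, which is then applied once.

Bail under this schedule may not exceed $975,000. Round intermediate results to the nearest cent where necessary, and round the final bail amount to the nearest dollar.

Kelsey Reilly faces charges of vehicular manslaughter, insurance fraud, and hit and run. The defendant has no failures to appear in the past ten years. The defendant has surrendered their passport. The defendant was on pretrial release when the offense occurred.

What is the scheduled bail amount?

$210,140

Base amounts from the schedule: vehicular manslaughter $258,000; insurance fraud $15,500; hit and run $26,700.
Stacking rule: sum of all bases. $258,000 + $15,500 + $26,700 = $300,200.
Net percentage adjustment: +20% −20% −30% = −30%. $300,200 × 0.7 = $210,140.
$210,140 is within the $975,000 maximum.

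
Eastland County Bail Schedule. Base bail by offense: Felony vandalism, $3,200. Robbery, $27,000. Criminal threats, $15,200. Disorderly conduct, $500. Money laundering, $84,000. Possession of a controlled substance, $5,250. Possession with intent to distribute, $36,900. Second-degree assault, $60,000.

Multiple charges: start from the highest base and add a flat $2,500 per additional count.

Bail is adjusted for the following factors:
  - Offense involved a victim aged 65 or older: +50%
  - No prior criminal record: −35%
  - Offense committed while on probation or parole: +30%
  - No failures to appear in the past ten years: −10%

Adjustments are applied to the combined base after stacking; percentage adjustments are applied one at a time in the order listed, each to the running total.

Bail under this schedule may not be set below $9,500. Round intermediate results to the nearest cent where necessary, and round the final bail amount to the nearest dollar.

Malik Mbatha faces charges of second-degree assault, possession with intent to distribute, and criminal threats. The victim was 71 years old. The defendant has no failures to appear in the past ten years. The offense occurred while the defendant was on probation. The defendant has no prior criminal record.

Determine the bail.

$74,149

Base amounts from the schedule: second-degree assault $60,000; possession with intent to distribute $36,900; criminal threats $15,200.
Stacking rule: highest base plus $2,500 per additional charge. Highest is second-degree assault at $60,000; 2 additional charges → +$5,000. Combined base = $65,000.
Offense involved a victim aged 65 or older (+50%): $65,000 × 1.5 = $97,500.
No prior criminal record (−35%): $97,500 × 0.65 = $63,375.
Offense committed while on probation or parole (+30%): $63,375 × 1.3 = $82,387.50.
No failures to appear in the past ten years (−10%): $82,387.50 × 0.9 = $74,148.75.
$74,148.75 is at or above the $9,500 minimum.
Rounded to the nearest dollar: $74,149.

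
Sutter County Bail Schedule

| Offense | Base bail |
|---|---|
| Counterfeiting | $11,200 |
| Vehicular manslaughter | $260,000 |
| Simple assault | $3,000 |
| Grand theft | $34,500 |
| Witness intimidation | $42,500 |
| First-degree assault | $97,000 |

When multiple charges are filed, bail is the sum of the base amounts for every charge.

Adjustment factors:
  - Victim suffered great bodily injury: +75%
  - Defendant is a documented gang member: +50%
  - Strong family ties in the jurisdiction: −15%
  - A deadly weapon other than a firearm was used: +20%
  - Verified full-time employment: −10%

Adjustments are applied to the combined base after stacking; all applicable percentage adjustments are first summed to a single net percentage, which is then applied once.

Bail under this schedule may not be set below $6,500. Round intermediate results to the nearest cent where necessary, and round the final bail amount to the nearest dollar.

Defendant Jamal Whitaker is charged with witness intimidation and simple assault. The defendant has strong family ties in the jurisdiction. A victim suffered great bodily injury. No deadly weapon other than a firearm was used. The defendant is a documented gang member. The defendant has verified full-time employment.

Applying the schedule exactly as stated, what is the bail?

Base amounts from the schedule: witness intimidation $42,500; simple assault $3,000.
Stacking rule: sum of all bases. $42,500 + $3,000 = $45,500.
Net percentage adjustment: +75% +50% −15% −10% = +100%. $45,500 × 2 = $91,000.
$91,000 is at or above the $6,500 minimum.

$91,000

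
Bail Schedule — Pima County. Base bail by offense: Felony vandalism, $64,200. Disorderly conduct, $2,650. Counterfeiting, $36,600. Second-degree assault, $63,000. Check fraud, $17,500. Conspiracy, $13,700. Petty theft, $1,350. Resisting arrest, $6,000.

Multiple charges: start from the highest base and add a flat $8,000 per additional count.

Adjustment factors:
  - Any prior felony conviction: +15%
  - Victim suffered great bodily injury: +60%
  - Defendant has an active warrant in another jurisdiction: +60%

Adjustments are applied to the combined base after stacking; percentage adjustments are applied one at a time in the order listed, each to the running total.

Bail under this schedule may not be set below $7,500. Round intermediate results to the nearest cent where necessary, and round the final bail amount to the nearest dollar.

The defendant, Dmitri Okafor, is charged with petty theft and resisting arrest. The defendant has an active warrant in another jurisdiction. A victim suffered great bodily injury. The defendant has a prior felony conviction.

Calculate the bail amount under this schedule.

Base amounts from the schedule: petty theft $1,350; resisting arrest $6,000.
Stacking rule: highest base plus $8,000 per additional charge. Highest is resisting arrest at $6,000; 1 additional charge → +$8,000. Combined base = $14,000.
Any prior felony conviction (+15%): $14,000 × 1.15 = $16,100.
Victim suffered great bodily injury (+60%): $16,100 × 1.6 = $25,760.
Defendant has an active warrant in another jurisdiction (+60%): $25,760 × 1.6 = $41,216.
$41,216 is at or above the $7,500 minimum.

$41,216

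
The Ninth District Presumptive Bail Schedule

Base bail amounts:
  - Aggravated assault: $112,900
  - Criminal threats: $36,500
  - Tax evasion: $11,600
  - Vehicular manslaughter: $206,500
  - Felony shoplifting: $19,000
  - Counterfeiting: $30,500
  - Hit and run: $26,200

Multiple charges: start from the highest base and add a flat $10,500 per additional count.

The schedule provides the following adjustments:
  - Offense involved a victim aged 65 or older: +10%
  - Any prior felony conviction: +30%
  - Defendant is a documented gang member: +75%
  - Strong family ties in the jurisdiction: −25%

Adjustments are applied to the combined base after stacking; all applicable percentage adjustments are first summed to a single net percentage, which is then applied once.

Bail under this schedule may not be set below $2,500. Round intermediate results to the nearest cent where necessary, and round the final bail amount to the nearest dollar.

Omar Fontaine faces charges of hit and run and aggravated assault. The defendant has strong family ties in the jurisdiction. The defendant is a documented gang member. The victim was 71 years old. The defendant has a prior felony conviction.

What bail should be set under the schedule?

Base amounts from the schedule: hit and run $26,200; aggravated assault $112,900.
Stacking rule: highest base plus $10,500 per additional charge. Highest is aggravated assault at $112,900; 1 additional charge → +$10,500. Combined base = $123,400.
Net percentage adjustment: +10% +30% +75% −25% = +90%. $123,400 × 1.9 = $234,460.
$234,460 is at or above the $2,500 minimum.

$234,460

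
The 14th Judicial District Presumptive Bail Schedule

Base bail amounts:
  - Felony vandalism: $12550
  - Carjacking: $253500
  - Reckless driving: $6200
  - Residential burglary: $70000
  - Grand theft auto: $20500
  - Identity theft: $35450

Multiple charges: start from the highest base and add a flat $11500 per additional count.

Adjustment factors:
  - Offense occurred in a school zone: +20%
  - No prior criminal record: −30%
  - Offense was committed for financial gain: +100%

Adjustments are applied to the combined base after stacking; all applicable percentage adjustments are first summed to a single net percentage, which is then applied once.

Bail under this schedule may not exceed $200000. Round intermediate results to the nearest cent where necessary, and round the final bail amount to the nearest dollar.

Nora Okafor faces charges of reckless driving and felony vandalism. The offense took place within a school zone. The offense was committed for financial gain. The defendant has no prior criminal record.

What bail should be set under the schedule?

Base amounts from the schedule: reckless driving $6200; felony vandalism $12550.
Stacking rule: highest base plus $11500 per additional charge. Highest is felony vandalism at $12550; 1 additional charge → +$11500. Combined base = $24050.
Net percentage adjustment: +20% −30% +100% = +90%. $24050 × 1.9 = $45695.
$45695 is within the $200000 maximum.

$45695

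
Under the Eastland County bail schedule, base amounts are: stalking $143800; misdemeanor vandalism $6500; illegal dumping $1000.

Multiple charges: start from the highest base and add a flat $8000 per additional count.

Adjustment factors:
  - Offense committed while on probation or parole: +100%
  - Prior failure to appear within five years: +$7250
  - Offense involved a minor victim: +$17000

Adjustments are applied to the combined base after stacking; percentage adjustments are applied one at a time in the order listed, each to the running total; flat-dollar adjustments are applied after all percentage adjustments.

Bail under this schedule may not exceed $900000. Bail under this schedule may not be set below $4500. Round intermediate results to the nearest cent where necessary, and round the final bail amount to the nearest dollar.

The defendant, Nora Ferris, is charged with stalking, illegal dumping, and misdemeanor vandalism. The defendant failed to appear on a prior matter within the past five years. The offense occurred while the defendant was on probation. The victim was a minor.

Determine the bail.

$343850

Base amounts from the schedule: stalking $143800; illegal dumping $1000; misdemeanor vandalism $6500.
Stacking rule: highest base plus $8000 per additional charge. Highest is stalking at $143800; 2 additional charges → +$16000. Combined base = $159800.
Offense committed while on probation or parole (+100%): $159800 × 2 = $319600.
Prior failure to appear within five years (+$7250 flat): $319600 + $7250 = $326850.
Offense involved a minor victim (+$17000 flat): $326850 + $17000 = $343850.
$343850 is within the $900000 maximum.
$343850 is at or above the $4500 minimum.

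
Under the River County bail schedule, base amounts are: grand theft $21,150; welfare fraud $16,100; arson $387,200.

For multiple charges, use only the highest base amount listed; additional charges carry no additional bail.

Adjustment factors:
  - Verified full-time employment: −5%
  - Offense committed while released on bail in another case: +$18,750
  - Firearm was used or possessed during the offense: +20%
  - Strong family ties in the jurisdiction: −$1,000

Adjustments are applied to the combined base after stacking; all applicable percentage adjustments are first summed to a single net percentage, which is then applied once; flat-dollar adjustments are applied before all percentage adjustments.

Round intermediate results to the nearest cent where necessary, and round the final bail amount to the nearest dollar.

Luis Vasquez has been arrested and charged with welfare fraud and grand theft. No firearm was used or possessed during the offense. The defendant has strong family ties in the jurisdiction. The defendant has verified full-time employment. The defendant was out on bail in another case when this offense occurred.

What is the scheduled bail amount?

$36,955

Base amounts from the schedule: welfare fraud $16,100; grand theft $21,150.
Stacking rule: use the highest base only. Highest is grand theft at $21,150. Combined base = $21,150.
Offense committed while released on bail in another case (+$18,750 flat): $21,150 + $18,750 = $39,900.
Strong family ties in the jurisdiction (−$1,000 flat): $39,900 − $1,000 = $38,900.
Verified full-time employment (−5%): $38,900 × 0.95 = $36,955.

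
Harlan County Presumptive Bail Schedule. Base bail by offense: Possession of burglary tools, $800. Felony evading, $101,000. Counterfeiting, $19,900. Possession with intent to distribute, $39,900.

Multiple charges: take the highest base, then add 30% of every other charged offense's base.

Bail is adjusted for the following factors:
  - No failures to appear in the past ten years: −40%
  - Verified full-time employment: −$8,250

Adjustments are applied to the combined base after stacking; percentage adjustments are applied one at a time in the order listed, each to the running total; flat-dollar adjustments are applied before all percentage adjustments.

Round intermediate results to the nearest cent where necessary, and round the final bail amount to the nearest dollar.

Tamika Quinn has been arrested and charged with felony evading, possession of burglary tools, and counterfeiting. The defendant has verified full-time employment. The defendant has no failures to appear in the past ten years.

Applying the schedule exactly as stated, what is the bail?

$59,376

Base amounts from the schedule: felony evading $101,000; possession of burglary tools $800; counterfeiting $19,900.
Stacking rule: highest base plus 30% of each additional charge. Highest is felony evading at $101,000. Additional: $800 × 30% = $240; $19,900 × 30% = $5,970. Combined base = $101,000 + $6,210 = $107,210.
Verified full-time employment (−$8,250 flat): $107,210 − $8,250 = $98,960.
No failures to appear in the past ten years (−40%): $98,960 × 0.6 = $59,376.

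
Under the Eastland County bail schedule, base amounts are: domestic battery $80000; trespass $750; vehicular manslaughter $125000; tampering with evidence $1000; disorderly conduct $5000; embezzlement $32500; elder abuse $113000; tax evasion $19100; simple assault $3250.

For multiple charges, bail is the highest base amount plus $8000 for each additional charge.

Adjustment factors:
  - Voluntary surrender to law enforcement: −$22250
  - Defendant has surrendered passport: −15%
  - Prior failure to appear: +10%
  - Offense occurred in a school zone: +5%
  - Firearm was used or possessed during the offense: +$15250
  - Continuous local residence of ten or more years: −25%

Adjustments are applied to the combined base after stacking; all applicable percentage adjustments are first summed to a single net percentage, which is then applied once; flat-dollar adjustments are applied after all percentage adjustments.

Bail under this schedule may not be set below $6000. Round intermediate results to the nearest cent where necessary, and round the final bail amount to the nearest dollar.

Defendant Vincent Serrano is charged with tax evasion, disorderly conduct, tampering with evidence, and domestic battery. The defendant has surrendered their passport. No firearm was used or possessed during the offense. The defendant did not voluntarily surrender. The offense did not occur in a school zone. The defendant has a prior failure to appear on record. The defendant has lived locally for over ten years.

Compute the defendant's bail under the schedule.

$72800

Base amounts from the schedule: tax evasion $19100; disorderly conduct $5000; tampering with evidence $1000; domestic battery $80000.
Stacking rule: highest base plus $8000 per additional charge. Highest is domestic battery at $80000; 3 additional charges → +$24000. Combined base = $104000.
Net percentage adjustment: −15% +10% −25% = −30%. $104000 × 0.7 = $72800.
$72800 is at or above the $6000 minimum.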